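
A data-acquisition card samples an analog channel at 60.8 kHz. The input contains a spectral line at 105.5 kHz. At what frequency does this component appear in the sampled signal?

16.1 kHz

105.5 kHz mod fs = 44.7 kHz.
44.7 kHz > fs/2 = 30.4 kHz, folds to fs − 44.7 kHz = 16.1 kHz.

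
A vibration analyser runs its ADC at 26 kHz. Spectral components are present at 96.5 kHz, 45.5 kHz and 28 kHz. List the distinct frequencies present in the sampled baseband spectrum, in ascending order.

fs/2 = 13 kHz.
96.5 kHz mod fs = 18.5 kHz.
18.5 kHz > fs/2 = 13 kHz, folds to fs − 18.5 kHz = 7.5 kHz.
45.5 kHz mod fs = 19.5 kHz.
19.5 kHz > fs/2 = 13 kHz, folds to fs − 19.5 kHz = 6.5 kHz.
28 kHz mod fs = 2 kHz.
2 kHz ≤ fs/2 = 13 kHz, appears at 2 kHz.
Distinct values: {2 kHz, 6.5 kHz, 7.5 kHz}.

2 kHz, 6.5 kHz, 7.5 kHz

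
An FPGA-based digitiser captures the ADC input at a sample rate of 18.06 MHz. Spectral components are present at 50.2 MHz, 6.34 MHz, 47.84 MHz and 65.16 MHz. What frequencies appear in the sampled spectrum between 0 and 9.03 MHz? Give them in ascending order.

3.98 MHz, 6.34 MHz, 7.08 MHz

fs/2 = 9.03 MHz.
50.2 MHz mod fs = 14.08 MHz.
14.08 MHz > fs/2 = 9.03 MHz, folds to fs − 14.08 MHz = 3.98 MHz.
6.34 MHz ≤ fs/2 = 9.03 MHz, passes unchanged.
47.84 MHz mod fs = 11.72 MHz.
11.72 MHz > fs/2 = 9.03 MHz, folds to fs − 11.72 MHz = 6.34 MHz.
65.16 MHz mod fs = 10.98 MHz.
10.98 MHz > fs/2 = 9.03 MHz, folds to fs − 10.98 MHz = 7.08 MHz.
Distinct values: {3.98 MHz, 6.34 MHz, 7.08 MHz}.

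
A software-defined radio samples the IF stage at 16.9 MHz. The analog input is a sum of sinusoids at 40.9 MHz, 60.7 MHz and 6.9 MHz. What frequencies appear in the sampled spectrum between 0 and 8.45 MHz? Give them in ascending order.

6.9 MHz, 7.1 MHz

fs/2 = 8.45 MHz.
40.9 MHz mod fs = 7.1 MHz.
7.1 MHz ≤ fs/2 = 8.45 MHz, appears at 7.1 MHz.
60.7 MHz mod fs = 10 MHz.
10 MHz > fs/2 = 8.45 MHz, folds to fs − 10 MHz = 6.9 MHz.
6.9 MHz ≤ fs/2 = 8.45 MHz, passes unchanged.
Distinct values: {6.9 MHz, 7.1 MHz}.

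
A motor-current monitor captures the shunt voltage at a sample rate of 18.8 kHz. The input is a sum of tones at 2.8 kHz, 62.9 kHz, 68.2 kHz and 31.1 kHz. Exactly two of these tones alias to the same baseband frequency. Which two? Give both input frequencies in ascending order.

fs/2 = 9.4 kHz.
2.8 kHz ≤ fs/2 = 9.4 kHz, passes unchanged.
62.9 kHz mod fs = 6.5 kHz.
6.5 kHz ≤ fs/2 = 9.4 kHz, appears at 6.5 kHz.
68.2 kHz mod fs = 11.8 kHz.
11.8 kHz > fs/2 = 9.4 kHz, folds to fs − 11.8 kHz = 7 kHz.
31.1 kHz mod fs = 12.3 kHz.
12.3 kHz > fs/2 = 9.4 kHz, folds to fs − 12.3 kHz = 6.5 kHz.
31.1 kHz and 62.9 kHz both map to 6.5 kHz.

31.1 kHz, 62.9 kHz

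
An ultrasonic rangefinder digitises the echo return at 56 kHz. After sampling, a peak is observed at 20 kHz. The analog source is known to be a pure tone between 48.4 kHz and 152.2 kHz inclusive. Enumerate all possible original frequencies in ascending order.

Frequencies that alias to 20 kHz are k·fs ± 20 kHz for integer k ≥ 0.
k=0: 20 kHz.
k=1: 36 kHz, 76 kHz.
k=2: 92 kHz, 132 kHz.
k=3: 148 kHz, 188 kHz.
k=4: 204 kHz, 244 kHz.
Within [48.4 kHz, 152.2 kHz]: 76 kHz, 92 kHz, 132 kHz, 148 kHz.

76 kHz, 92 kHz, 132 kHz, 148 kHz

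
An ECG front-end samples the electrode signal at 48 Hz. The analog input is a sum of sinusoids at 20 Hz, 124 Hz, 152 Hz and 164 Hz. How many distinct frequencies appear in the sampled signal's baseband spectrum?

2

fs/2 = 24 Hz.
20 Hz ≤ fs/2 = 24 Hz, passes unchanged.
124 Hz mod fs = 28 Hz.
28 Hz > fs/2 = 24 Hz, folds to fs − 28 Hz = 20 Hz.
152 Hz mod fs = 8 Hz.
8 Hz ≤ fs/2 = 24 Hz, appears at 8 Hz.
164 Hz mod fs = 20 Hz.
20 Hz ≤ fs/2 = 24 Hz, appears at 20 Hz.
Distinct values: {8 Hz, 20 Hz} → 2.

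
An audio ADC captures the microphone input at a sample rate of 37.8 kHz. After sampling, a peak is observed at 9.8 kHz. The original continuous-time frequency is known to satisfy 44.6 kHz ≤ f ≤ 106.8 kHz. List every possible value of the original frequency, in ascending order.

Frequencies that alias to 9.8 kHz are k·fs ± 9.8 kHz for integer k ≥ 0.
k=0: 9.8 kHz.
k=1: 28 kHz, 47.6 kHz.
k=2: 65.8 kHz, 85.4 kHz.
k=3: 103.6 kHz, 123.2 kHz.
k=4: 141.4 kHz, 161 kHz.
Within [44.6 kHz, 106.8 kHz]: 47.6 kHz, 65.8 kHz, 85.4 kHz, 103.6 kHz.

47.6 kHz, 65.8 kHz, 85.4 kHz, 103.6 kHz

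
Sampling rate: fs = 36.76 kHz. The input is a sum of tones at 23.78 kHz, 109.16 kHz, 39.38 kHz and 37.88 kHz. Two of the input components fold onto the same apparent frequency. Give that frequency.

1.12 kHz

fs/2 = 18.38 kHz.
23.78 kHz > fs/2 = 18.38 kHz, folds to fs − 23.78 kHz = 12.98 kHz.
109.16 kHz mod fs = 35.64 kHz.
35.64 kHz > fs/2 = 18.38 kHz, folds to fs − 35.64 kHz = 1.12 kHz.
39.38 kHz mod fs = 2.62 kHz.
2.62 kHz ≤ fs/2 = 18.38 kHz, appears at 2.62 kHz.
37.88 kHz mod fs = 1.12 kHz.
1.12 kHz ≤ fs/2 = 18.38 kHz, appears at 1.12 kHz.
37.88 kHz and 109.16 kHz both map to 1.12 kHz.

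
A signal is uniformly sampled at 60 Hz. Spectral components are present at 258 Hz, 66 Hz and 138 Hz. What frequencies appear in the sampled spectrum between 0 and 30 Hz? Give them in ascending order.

fs/2 = 30 Hz.
258 Hz mod fs = 18 Hz.
18 Hz ≤ fs/2 = 30 Hz, appears at 18 Hz.
66 Hz mod fs = 6 Hz.
6 Hz ≤ fs/2 = 30 Hz, appears at 6 Hz.
138 Hz mod fs = 18 Hz.
18 Hz ≤ fs/2 = 30 Hz, appears at 18 Hz.
Distinct values: {6 Hz, 18 Hz}.

6 Hz, 18 Hz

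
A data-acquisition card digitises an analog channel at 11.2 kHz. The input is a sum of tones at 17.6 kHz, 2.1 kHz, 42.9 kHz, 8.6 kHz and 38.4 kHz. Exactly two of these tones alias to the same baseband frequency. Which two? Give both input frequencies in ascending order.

17.6 kHz, 38.4 kHz

fs/2 = 5.6 kHz.
17.6 kHz mod fs = 6.4 kHz.
6.4 kHz > fs/2 = 5.6 kHz, folds to fs − 6.4 kHz = 4.8 kHz.
2.1 kHz ≤ fs/2 = 5.6 kHz, passes unchanged.
42.9 kHz mod fs = 9.3 kHz.
9.3 kHz > fs/2 = 5.6 kHz, folds to fs − 9.3 kHz = 1.9 kHz.
8.6 kHz > fs/2 = 5.6 kHz, folds to fs − 8.6 kHz = 2.6 kHz.
38.4 kHz mod fs = 4.8 kHz.
4.8 kHz ≤ fs/2 = 5.6 kHz, appears at 4.8 kHz.
17.6 kHz and 38.4 kHz both map to 4.8 kHz.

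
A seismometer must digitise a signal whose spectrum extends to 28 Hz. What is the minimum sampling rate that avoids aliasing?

56 Hz

Nyquist rate = 2 × 28 Hz = 56 Hz.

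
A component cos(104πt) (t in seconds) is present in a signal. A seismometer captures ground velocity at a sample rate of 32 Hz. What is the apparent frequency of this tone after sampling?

12 Hz

ω = 104π rad/s → f = ω/(2π) = 52 Hz.
52 Hz mod fs = 20 Hz.
20 Hz > fs/2 = 16 Hz, folds to fs − 20 Hz = 12 Hz.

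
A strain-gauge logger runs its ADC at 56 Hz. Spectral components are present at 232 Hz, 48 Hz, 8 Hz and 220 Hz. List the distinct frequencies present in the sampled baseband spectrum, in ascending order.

fs/2 = 28 Hz.
232 Hz mod fs = 8 Hz.
8 Hz ≤ fs/2 = 28 Hz, appears at 8 Hz.
48 Hz > fs/2 = 28 Hz, folds to fs − 48 Hz = 8 Hz.
8 Hz ≤ fs/2 = 28 Hz, passes unchanged.
220 Hz mod fs = 52 Hz.
52 Hz > fs/2 = 28 Hz, folds to fs − 52 Hz = 4 Hz.
Distinct values: {4 Hz, 8 Hz}.

4 Hz, 8 Hz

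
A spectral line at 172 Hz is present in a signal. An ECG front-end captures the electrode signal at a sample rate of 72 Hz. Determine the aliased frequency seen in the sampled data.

172 Hz mod fs = 28 Hz.
28 Hz ≤ fs/2 = 36 Hz, appears at 28 Hz.

28 Hz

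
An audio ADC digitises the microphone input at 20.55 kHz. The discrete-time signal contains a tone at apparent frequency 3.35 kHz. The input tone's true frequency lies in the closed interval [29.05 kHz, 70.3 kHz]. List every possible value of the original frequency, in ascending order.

Frequencies that alias to 3.35 kHz are k·fs ± 3.35 kHz for integer k ≥ 0.
k=0: 3.35 kHz.
k=1: 17.2 kHz, 23.9 kHz.
k=2: 37.75 kHz, 44.45 kHz.
k=3: 58.3 kHz, 65 kHz.
k=4: 78.85 kHz, 85.55 kHz.
Within [29.05 kHz, 70.3 kHz]: 37.75 kHz, 44.45 kHz, 58.3 kHz, 65 kHz.

37.75 kHz, 44.45 kHz, 58.3 kHz, 65 kHz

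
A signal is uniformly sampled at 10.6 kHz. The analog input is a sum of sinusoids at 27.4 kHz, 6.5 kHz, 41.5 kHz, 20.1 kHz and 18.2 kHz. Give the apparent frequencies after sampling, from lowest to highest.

0.9 kHz, 1.1 kHz, 3 kHz, 4.1 kHz, 4.4 kHz

fs/2 = 5.3 kHz.
27.4 kHz mod fs = 6.2 kHz.
6.2 kHz > fs/2 = 5.3 kHz, folds to fs − 6.2 kHz = 4.4 kHz.
6.5 kHz > fs/2 = 5.3 kHz, folds to fs − 6.5 kHz = 4.1 kHz.
41.5 kHz mod fs = 9.7 kHz.
9.7 kHz > fs/2 = 5.3 kHz, folds to fs − 9.7 kHz = 0.9 kHz.
20.1 kHz mod fs = 9.5 kHz.
9.5 kHz > fs/2 = 5.3 kHz, folds to fs − 9.5 kHz = 1.1 kHz.
18.2 kHz mod fs = 7.6 kHz.
7.6 kHz > fs/2 = 5.3 kHz, folds to fs − 7.6 kHz = 3 kHz.
Distinct values: {0.9 kHz, 1.1 kHz, 3 kHz, 4.1 kHz, 4.4 kHz}.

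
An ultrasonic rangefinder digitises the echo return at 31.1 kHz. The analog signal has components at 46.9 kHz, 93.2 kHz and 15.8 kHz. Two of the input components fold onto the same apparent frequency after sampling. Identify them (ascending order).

15.8 kHz, 46.9 kHz

fs/2 = 15.55 kHz.
46.9 kHz mod fs = 15.8 kHz.
15.8 kHz > fs/2 = 15.55 kHz, folds to fs − 15.8 kHz = 15.3 kHz.
93.2 kHz mod fs = 31 kHz.
31 kHz > fs/2 = 15.55 kHz, folds to fs − 31 kHz = 0.1 kHz.
15.8 kHz > fs/2 = 15.55 kHz, folds to fs − 15.8 kHz = 15.3 kHz.
15.8 kHz and 46.9 kHz both map to 15.3 kHz.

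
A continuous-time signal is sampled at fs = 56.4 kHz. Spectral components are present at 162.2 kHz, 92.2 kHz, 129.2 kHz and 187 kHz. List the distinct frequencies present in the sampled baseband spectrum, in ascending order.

7 kHz, 16.4 kHz, 17.8 kHz, 20.6 kHz

fs/2 = 28.2 kHz.
162.2 kHz mod fs = 49.4 kHz.
49.4 kHz > fs/2 = 28.2 kHz, folds to fs − 49.4 kHz = 7 kHz.
92.2 kHz mod fs = 35.8 kHz.
35.8 kHz > fs/2 = 28.2 kHz, folds to fs − 35.8 kHz = 20.6 kHz.
129.2 kHz mod fs = 16.4 kHz.
16.4 kHz ≤ fs/2 = 28.2 kHz, appears at 16.4 kHz.
187 kHz mod fs = 17.8 kHz.
17.8 kHz ≤ fs/2 = 28.2 kHz, appears at 17.8 kHz.
Distinct values: {7 kHz, 16.4 kHz, 17.8 kHz, 20.6 kHz}.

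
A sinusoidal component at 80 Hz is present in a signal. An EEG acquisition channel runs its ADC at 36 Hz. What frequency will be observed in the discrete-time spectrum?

8 Hz

80 Hz mod fs = 8 Hz.
8 Hz ≤ fs/2 = 18 Hz, appears at 8 Hz.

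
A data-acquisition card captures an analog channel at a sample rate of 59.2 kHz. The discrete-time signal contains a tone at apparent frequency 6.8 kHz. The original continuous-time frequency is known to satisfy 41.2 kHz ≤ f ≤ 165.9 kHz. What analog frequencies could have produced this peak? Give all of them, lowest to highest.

Frequencies that alias to 6.8 kHz are k·fs ± 6.8 kHz for integer k ≥ 0.
k=0: 6.8 kHz.
k=1: 52.4 kHz, 66 kHz.
k=2: 111.6 kHz, 125.2 kHz.
k=3: 170.8 kHz, 184.4 kHz.
Within [41.2 kHz, 165.9 kHz]: 52.4 kHz, 66 kHz, 111.6 kHz, 125.2 kHz.

52.4 kHz, 66 kHz, 111.6 kHz, 125.2 kHz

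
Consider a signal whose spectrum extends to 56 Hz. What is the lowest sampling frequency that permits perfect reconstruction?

112 Hz

Nyquist rate = 2 × 56 Hz = 112 Hz.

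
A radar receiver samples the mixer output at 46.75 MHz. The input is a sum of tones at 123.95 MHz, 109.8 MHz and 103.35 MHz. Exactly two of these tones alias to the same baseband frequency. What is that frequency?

16.3 MHz

fs/2 = 23.375 MHz.
123.95 MHz mod fs = 30.45 MHz.
30.45 MHz > fs/2 = 23.375 MHz, folds to fs − 30.45 MHz = 16.3 MHz.
109.8 MHz mod fs = 16.3 MHz.
16.3 MHz ≤ fs/2 = 23.375 MHz, appears at 16.3 MHz.
103.35 MHz mod fs = 9.85 MHz.
9.85 MHz ≤ fs/2 = 23.375 MHz, appears at 9.85 MHz.
109.8 MHz and 123.95 MHz both map to 16.3 MHz.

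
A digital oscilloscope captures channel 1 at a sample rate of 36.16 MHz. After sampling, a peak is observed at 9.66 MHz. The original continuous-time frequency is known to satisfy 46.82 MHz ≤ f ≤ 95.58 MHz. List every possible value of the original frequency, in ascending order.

Frequencies that alias to 9.66 MHz are k·fs ± 9.66 MHz for integer k ≥ 0.
k=0: 9.66 MHz.
k=1: 26.5 MHz, 45.82 MHz.
k=2: 62.66 MHz, 81.98 MHz.
k=3: 98.82 MHz, 118.14 MHz.
Within [46.82 MHz, 95.58 MHz]: 62.66 MHz, 81.98 MHz.

62.66 MHz, 81.98 MHz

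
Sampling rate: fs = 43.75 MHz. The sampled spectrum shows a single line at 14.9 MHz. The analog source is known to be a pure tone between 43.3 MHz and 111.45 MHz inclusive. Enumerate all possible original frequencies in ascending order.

58.65 MHz, 72.6 MHz, 102.4 MHz

Frequencies that alias to 14.9 MHz are k·fs ± 14.9 MHz for integer k ≥ 0.
k=0: 14.9 MHz.
k=1: 28.85 MHz, 58.65 MHz.
k=2: 72.6 MHz, 102.4 MHz.
k=3: 116.35 MHz, 146.15 MHz.
Within [43.3 MHz, 111.45 MHz]: 58.65 MHz, 72.6 MHz, 102.4 MHz.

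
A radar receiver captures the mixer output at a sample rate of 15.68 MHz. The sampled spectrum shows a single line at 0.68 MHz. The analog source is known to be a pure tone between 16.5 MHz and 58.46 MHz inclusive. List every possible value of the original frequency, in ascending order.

30.68 MHz, 32.04 MHz, 46.36 MHz, 47.72 MHz

Frequencies that alias to 0.68 MHz are k·fs ± 0.68 MHz for integer k ≥ 0.
k=0: 0.68 MHz.
k=1: 15 MHz, 16.36 MHz.
k=2: 30.68 MHz, 32.04 MHz.
k=3: 46.36 MHz, 47.72 MHz.
k=4: 62.04 MHz, 63.4 MHz.
Within [16.5 MHz, 58.46 MHz]: 30.68 MHz, 32.04 MHz, 46.36 MHz, 47.72 MHz.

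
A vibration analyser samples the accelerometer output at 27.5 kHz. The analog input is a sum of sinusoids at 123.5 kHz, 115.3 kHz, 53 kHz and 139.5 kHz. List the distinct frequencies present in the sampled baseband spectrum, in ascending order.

2 kHz, 5.3 kHz, 13.5 kHz

fs/2 = 13.75 kHz.
123.5 kHz mod fs = 13.5 kHz.
13.5 kHz ≤ fs/2 = 13.75 kHz, appears at 13.5 kHz.
115.3 kHz mod fs = 5.3 kHz.
5.3 kHz ≤ fs/2 = 13.75 kHz, appears at 5.3 kHz.
53 kHz mod fs = 25.5 kHz.
25.5 kHz > fs/2 = 13.75 kHz, folds to fs − 25.5 kHz = 2 kHz.
139.5 kHz mod fs = 2 kHz.
2 kHz ≤ fs/2 = 13.75 kHz, appears at 2 kHz.
Distinct values: {2 kHz, 5.3 kHz, 13.5 kHz}.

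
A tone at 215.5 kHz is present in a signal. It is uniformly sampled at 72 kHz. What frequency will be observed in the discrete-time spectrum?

215.5 kHz mod fs = 71.5 kHz.
71.5 kHz > fs/2 = 36 kHz, folds to fs − 71.5 kHz = 0.5 kHz.

0.5 kHz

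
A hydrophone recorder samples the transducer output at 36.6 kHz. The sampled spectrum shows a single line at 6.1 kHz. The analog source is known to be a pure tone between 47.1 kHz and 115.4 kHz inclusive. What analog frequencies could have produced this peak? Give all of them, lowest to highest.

Frequencies that alias to 6.1 kHz are k·fs ± 6.1 kHz for integer k ≥ 0.
k=0: 6.1 kHz.
k=1: 30.5 kHz, 42.7 kHz.
k=2: 67.1 kHz, 79.3 kHz.
k=3: 103.7 kHz, 115.9 kHz.
k=4: 140.3 kHz, 152.5 kHz.
Within [47.1 kHz, 115.4 kHz]: 67.1 kHz, 79.3 kHz, 103.7 kHz.

67.1 kHz, 79.3 kHz, 103.7 kHz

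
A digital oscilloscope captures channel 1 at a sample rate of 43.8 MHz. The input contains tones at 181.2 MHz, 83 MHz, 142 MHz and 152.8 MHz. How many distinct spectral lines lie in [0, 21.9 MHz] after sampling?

4

fs/2 = 21.9 MHz.
181.2 MHz mod fs = 6 MHz.
6 MHz ≤ fs/2 = 21.9 MHz, appears at 6 MHz.
83 MHz mod fs = 39.2 MHz.
39.2 MHz > fs/2 = 21.9 MHz, folds to fs − 39.2 MHz = 4.6 MHz.
142 MHz mod fs = 10.6 MHz.
10.6 MHz ≤ fs/2 = 21.9 MHz, appears at 10.6 MHz.
152.8 MHz mod fs = 21.4 MHz.
21.4 MHz ≤ fs/2 = 21.9 MHz, appears at 21.4 MHz.
Distinct values: {4.6 MHz, 6 MHz, 10.6 MHz, 21.4 MHz} → 4.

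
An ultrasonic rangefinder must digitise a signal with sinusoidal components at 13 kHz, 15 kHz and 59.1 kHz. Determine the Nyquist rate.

Highest-frequency component: 59.1 kHz.
Nyquist rate = 2 × 59.1 kHz = 118.2 kHz.

118.2 kHz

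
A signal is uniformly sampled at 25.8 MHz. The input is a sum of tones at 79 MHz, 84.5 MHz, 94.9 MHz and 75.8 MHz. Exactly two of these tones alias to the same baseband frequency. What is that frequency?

fs/2 = 12.9 MHz.
79 MHz mod fs = 1.6 MHz.
1.6 MHz ≤ fs/2 = 12.9 MHz, appears at 1.6 MHz.
84.5 MHz mod fs = 7.1 MHz.
7.1 MHz ≤ fs/2 = 12.9 MHz, appears at 7.1 MHz.
94.9 MHz mod fs = 17.5 MHz.
17.5 MHz > fs/2 = 12.9 MHz, folds to fs − 17.5 MHz = 8.3 MHz.
75.8 MHz mod fs = 24.2 MHz.
24.2 MHz > fs/2 = 12.9 MHz, folds to fs − 24.2 MHz = 1.6 MHz.
75.8 MHz and 79 MHz both map to 1.6 MHz.

1.6 MHz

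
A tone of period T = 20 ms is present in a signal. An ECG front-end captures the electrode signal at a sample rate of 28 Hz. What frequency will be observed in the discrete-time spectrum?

6 Hz

T = 20 ms → f = 1/T = 50 Hz.
50 Hz mod fs = 22 Hz.
22 Hz > fs/2 = 14 Hz, folds to fs − 22 Hz = 6 Hz.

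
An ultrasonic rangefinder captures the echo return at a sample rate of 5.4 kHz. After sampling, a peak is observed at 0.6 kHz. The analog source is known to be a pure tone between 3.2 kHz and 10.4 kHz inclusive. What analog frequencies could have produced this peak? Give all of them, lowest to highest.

4.8 kHz, 6 kHz, 10.2 kHz

Frequencies that alias to 0.6 kHz are k·fs ± 0.6 kHz for integer k ≥ 0.
k=0: 0.6 kHz.
k=1: 4.8 kHz, 6 kHz.
k=2: 10.2 kHz, 11.4 kHz.
k=3: 15.6 kHz, 16.8 kHz.
Within [3.2 kHz, 10.4 kHz]: 4.8 kHz, 6 kHz, 10.2 kHz.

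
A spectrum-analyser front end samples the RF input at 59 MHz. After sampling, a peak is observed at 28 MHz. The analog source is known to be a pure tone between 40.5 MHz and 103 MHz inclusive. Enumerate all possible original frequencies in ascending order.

87 MHz, 90 MHz

Frequencies that alias to 28 MHz are k·fs ± 28 MHz for integer k ≥ 0.
k=0: 28 MHz.
k=1: 31 MHz, 87 MHz.
k=2: 90 MHz, 146 MHz.
k=3: 149 MHz, 205 MHz.
Within [40.5 MHz, 103 MHz]: 87 MHz, 90 MHz.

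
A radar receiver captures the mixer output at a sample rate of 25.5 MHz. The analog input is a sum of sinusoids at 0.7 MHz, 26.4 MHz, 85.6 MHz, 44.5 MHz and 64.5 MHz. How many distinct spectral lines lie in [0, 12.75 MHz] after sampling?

5

fs/2 = 12.75 MHz.
0.7 MHz ≤ fs/2 = 12.75 MHz, passes unchanged.
26.4 MHz mod fs = 0.9 MHz.
0.9 MHz ≤ fs/2 = 12.75 MHz, appears at 0.9 MHz.
85.6 MHz mod fs = 9.1 MHz.
9.1 MHz ≤ fs/2 = 12.75 MHz, appears at 9.1 MHz.
44.5 MHz mod fs = 19 MHz.
19 MHz > fs/2 = 12.75 MHz, folds to fs − 19 MHz = 6.5 MHz.
64.5 MHz mod fs = 13.5 MHz.
13.5 MHz > fs/2 = 12.75 MHz, folds to fs − 13.5 MHz = 12 MHz.
Distinct values: {0.7 MHz, 0.9 MHz, 6.5 MHz, 9.1 MHz, 12 MHz} → 5.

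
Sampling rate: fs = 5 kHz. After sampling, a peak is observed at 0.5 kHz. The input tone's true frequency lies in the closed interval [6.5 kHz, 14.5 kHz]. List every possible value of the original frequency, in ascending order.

9.5 kHz, 10.5 kHz, 14.5 kHz

Frequencies that alias to 0.5 kHz are k·fs ± 0.5 kHz for integer k ≥ 0.
k=0: 0.5 kHz.
k=1: 4.5 kHz, 5.5 kHz.
k=2: 9.5 kHz, 10.5 kHz.
k=3: 14.5 kHz, 15.5 kHz.
k=4: 19.5 kHz, 20.5 kHz.
Within [6.5 kHz, 14.5 kHz]: 9.5 kHz, 10.5 kHz, 14.5 kHz.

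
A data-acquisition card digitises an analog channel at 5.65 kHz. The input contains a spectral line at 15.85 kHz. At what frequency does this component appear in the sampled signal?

1.1 kHz

15.85 kHz mod fs = 4.55 kHz.
4.55 kHz > fs/2 = 2.825 kHz, folds to fs − 4.55 kHz = 1.1 kHz.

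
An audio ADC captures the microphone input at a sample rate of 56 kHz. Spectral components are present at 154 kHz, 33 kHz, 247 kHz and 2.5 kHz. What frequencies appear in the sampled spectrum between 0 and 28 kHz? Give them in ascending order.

2.5 kHz, 14 kHz, 23 kHz

fs/2 = 28 kHz.
154 kHz mod fs = 42 kHz.
42 kHz > fs/2 = 28 kHz, folds to fs − 42 kHz = 14 kHz.
33 kHz > fs/2 = 28 kHz, folds to fs − 33 kHz = 23 kHz.
247 kHz mod fs = 23 kHz.
23 kHz ≤ fs/2 = 28 kHz, appears at 23 kHz.
2.5 kHz ≤ fs/2 = 28 kHz, passes unchanged.
Distinct values: {2.5 kHz, 14 kHz, 23 kHz}.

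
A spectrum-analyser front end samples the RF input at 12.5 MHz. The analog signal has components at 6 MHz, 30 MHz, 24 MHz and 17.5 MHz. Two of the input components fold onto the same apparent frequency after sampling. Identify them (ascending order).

fs/2 = 6.25 MHz.
6 MHz ≤ fs/2 = 6.25 MHz, passes unchanged.
30 MHz mod fs = 5 MHz.
5 MHz ≤ fs/2 = 6.25 MHz, appears at 5 MHz.
24 MHz mod fs = 11.5 MHz.
11.5 MHz > fs/2 = 6.25 MHz, folds to fs − 11.5 MHz = 1 MHz.
17.5 MHz mod fs = 5 MHz.
5 MHz ≤ fs/2 = 6.25 MHz, appears at 5 MHz.
17.5 MHz and 30 MHz both map to 5 MHz.

17.5 MHz, 30 MHz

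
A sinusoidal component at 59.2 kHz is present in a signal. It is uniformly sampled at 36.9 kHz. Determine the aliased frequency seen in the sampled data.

59.2 kHz mod fs = 22.3 kHz.
22.3 kHz > fs/2 = 18.45 kHz, folds to fs − 22.3 kHz = 14.6 kHz.

14.6 kHz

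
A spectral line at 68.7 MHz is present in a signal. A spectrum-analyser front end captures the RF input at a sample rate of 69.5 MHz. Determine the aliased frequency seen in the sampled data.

68.7 MHz > fs/2 = 34.75 MHz, folds to fs − 68.7 MHz = 0.8 MHz.

0.8 MHz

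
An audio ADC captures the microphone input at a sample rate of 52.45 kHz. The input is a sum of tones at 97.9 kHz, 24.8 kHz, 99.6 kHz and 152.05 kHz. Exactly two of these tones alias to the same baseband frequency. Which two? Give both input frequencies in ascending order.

fs/2 = 26.225 kHz.
97.9 kHz mod fs = 45.45 kHz.
45.45 kHz > fs/2 = 26.225 kHz, folds to fs − 45.45 kHz = 7 kHz.
24.8 kHz ≤ fs/2 = 26.225 kHz, passes unchanged.
99.6 kHz mod fs = 47.15 kHz.
47.15 kHz > fs/2 = 26.225 kHz, folds to fs − 47.15 kHz = 5.3 kHz.
152.05 kHz mod fs = 47.15 kHz.
47.15 kHz > fs/2 = 26.225 kHz, folds to fs − 47.15 kHz = 5.3 kHz.
99.6 kHz and 152.05 kHz both map to 5.3 kHz.

99.6 kHz, 152.05 kHz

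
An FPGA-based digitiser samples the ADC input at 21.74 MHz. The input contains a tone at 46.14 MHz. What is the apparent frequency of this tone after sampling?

46.14 MHz mod fs = 2.66 MHz.
2.66 MHz ≤ fs/2 = 10.87 MHz, appears at 2.66 MHz.

2.66 MHz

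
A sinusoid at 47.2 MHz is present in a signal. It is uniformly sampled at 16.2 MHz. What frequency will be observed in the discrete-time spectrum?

1.4 MHz

47.2 MHz mod fs = 14.8 MHz.
14.8 MHz > fs/2 = 8.1 MHz, folds to fs − 14.8 MHz = 1.4 MHz.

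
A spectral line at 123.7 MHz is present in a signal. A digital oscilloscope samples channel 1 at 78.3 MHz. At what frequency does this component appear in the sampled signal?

32.9 MHz

123.7 MHz mod fs = 45.4 MHz.
45.4 MHz > fs/2 = 39.15 MHz, folds to fs − 45.4 MHz = 32.9 MHz.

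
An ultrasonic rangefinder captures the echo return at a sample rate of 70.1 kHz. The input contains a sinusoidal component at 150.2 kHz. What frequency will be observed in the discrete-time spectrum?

150.2 kHz mod fs = 10 kHz.
10 kHz ≤ fs/2 = 35.05 kHz, appears at 10 kHz.

10 kHz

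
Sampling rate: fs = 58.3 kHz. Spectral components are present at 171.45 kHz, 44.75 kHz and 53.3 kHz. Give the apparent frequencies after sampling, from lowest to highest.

3.45 kHz, 5 kHz, 13.55 kHz

fs/2 = 29.15 kHz.
171.45 kHz mod fs = 54.85 kHz.
54.85 kHz > fs/2 = 29.15 kHz, folds to fs − 54.85 kHz = 3.45 kHz.
44.75 kHz > fs/2 = 29.15 kHz, folds to fs − 44.75 kHz = 13.55 kHz.
53.3 kHz > fs/2 = 29.15 kHz, folds to fs − 53.3 kHz = 5 kHz.
Distinct values: {3.45 kHz, 5 kHz, 13.55 kHz}.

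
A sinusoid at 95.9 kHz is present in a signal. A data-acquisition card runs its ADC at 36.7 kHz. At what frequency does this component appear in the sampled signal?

95.9 kHz mod fs = 22.5 kHz.
22.5 kHz > fs/2 = 18.35 kHz, folds to fs − 22.5 kHz = 14.2 kHz.

14.2 kHz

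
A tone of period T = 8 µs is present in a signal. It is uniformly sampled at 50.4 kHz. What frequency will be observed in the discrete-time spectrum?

T = 8 µs → f = 1/T = 125 kHz.
125 kHz mod fs = 24.2 kHz.
24.2 kHz ≤ fs/2 = 25.2 kHz, appears at 24.2 kHz.

24.2 kHz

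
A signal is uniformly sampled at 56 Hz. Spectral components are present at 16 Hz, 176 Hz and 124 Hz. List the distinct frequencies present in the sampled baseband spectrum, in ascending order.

8 Hz, 12 Hz, 16 Hz

fs/2 = 28 Hz.
16 Hz ≤ fs/2 = 28 Hz, passes unchanged.
176 Hz mod fs = 8 Hz.
8 Hz ≤ fs/2 = 28 Hz, appears at 8 Hz.
124 Hz mod fs = 12 Hz.
12 Hz ≤ fs/2 = 28 Hz, appears at 12 Hz.
Distinct values: {8 Hz, 12 Hz, 16 Hz}.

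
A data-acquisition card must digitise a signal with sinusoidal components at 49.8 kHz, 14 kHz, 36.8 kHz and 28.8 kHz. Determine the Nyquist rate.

99.6 kHz

Highest-frequency component: 49.8 kHz.
Nyquist rate = 2 × 49.8 kHz = 99.6 kHz.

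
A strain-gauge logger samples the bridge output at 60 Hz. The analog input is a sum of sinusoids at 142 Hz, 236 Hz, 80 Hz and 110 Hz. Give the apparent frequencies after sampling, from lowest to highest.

fs/2 = 30 Hz.
142 Hz mod fs = 22 Hz.
22 Hz ≤ fs/2 = 30 Hz, appears at 22 Hz.
236 Hz mod fs = 56 Hz.
56 Hz > fs/2 = 30 Hz, folds to fs − 56 Hz = 4 Hz.
80 Hz mod fs = 20 Hz.
20 Hz ≤ fs/2 = 30 Hz, appears at 20 Hz.
110 Hz mod fs = 50 Hz.
50 Hz > fs/2 = 30 Hz, folds to fs − 50 Hz = 10 Hz.
Distinct values: {4 Hz, 10 Hz, 20 Hz, 22 Hz}.

4 Hz, 10 Hz, 20 Hz, 22 Hz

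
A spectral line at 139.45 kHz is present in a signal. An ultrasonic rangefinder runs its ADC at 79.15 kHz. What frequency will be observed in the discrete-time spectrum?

139.45 kHz mod fs = 60.3 kHz.
60.3 kHz > fs/2 = 39.575 kHz, folds to fs − 60.3 kHz = 18.85 kHz.

18.85 kHz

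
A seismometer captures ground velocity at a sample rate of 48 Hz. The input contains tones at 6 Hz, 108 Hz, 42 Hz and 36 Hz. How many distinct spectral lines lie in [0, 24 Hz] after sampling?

fs/2 = 24 Hz.
6 Hz ≤ fs/2 = 24 Hz, passes unchanged.
108 Hz mod fs = 12 Hz.
12 Hz ≤ fs/2 = 24 Hz, appears at 12 Hz.
42 Hz > fs/2 = 24 Hz, folds to fs − 42 Hz = 6 Hz.
36 Hz > fs/2 = 24 Hz, folds to fs − 36 Hz = 12 Hz.
Distinct values: {6 Hz, 12 Hz} → 2.

2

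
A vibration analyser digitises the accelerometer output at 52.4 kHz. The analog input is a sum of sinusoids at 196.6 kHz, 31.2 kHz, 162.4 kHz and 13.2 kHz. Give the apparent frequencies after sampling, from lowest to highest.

5.2 kHz, 13 kHz, 13.2 kHz, 21.2 kHz

fs/2 = 26.2 kHz.
196.6 kHz mod fs = 39.4 kHz.
39.4 kHz > fs/2 = 26.2 kHz, folds to fs − 39.4 kHz = 13 kHz.
31.2 kHz > fs/2 = 26.2 kHz, folds to fs − 31.2 kHz = 21.2 kHz.
162.4 kHz mod fs = 5.2 kHz.
5.2 kHz ≤ fs/2 = 26.2 kHz, appears at 5.2 kHz.
13.2 kHz ≤ fs/2 = 26.2 kHz, passes unchanged.
Distinct values: {5.2 kHz, 13 kHz, 13.2 kHz, 21.2 kHz}.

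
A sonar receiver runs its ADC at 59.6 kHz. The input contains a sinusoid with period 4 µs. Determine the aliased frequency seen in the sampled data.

T = 4 µs → f = 1/T = 250 kHz.
250 kHz mod fs = 11.6 kHz.
11.6 kHz ≤ fs/2 = 29.8 kHz, appears at 11.6 kHz.

11.6 kHz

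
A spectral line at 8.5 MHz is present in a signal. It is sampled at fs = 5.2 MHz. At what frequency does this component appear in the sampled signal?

8.5 MHz mod fs = 3.3 MHz.
3.3 MHz > fs/2 = 2.6 MHz, folds to fs − 3.3 MHz = 1.9 MHz.

1.9 MHz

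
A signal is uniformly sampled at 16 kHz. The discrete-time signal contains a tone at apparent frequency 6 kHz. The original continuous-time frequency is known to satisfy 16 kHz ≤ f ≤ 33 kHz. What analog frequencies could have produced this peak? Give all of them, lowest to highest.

Frequencies that alias to 6 kHz are k·fs ± 6 kHz for integer k ≥ 0.
k=0: 6 kHz.
k=1: 10 kHz, 22 kHz.
k=2: 26 kHz, 38 kHz.
k=3: 42 kHz, 54 kHz.
Within [16 kHz, 33 kHz]: 22 kHz, 26 kHz.

22 kHz, 26 kHz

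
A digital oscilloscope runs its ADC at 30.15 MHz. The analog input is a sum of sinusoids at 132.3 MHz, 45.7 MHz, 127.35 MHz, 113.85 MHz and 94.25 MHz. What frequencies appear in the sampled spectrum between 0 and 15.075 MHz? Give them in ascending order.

fs/2 = 15.075 MHz.
132.3 MHz mod fs = 11.7 MHz.
11.7 MHz ≤ fs/2 = 15.075 MHz, appears at 11.7 MHz.
45.7 MHz mod fs = 15.55 MHz.
15.55 MHz > fs/2 = 15.075 MHz, folds to fs − 15.55 MHz = 14.6 MHz.
127.35 MHz mod fs = 6.75 MHz.
6.75 MHz ≤ fs/2 = 15.075 MHz, appears at 6.75 MHz.
113.85 MHz mod fs = 23.4 MHz.
23.4 MHz > fs/2 = 15.075 MHz, folds to fs − 23.4 MHz = 6.75 MHz.
94.25 MHz mod fs = 3.8 MHz.
3.8 MHz ≤ fs/2 = 15.075 MHz, appears at 3.8 MHz.
Distinct values: {3.8 MHz, 6.75 MHz, 11.7 MHz, 14.6 MHz}.

3.8 MHz, 6.75 MHz, 11.7 MHz, 14.6 MHz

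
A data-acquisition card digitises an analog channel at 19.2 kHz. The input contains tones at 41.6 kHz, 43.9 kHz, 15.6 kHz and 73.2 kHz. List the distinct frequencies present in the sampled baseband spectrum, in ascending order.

3.2 kHz, 3.6 kHz, 5.5 kHz

fs/2 = 9.6 kHz.
41.6 kHz mod fs = 3.2 kHz.
3.2 kHz ≤ fs/2 = 9.6 kHz, appears at 3.2 kHz.
43.9 kHz mod fs = 5.5 kHz.
5.5 kHz ≤ fs/2 = 9.6 kHz, appears at 5.5 kHz.
15.6 kHz > fs/2 = 9.6 kHz, folds to fs − 15.6 kHz = 3.6 kHz.
73.2 kHz mod fs = 15.6 kHz.
15.6 kHz > fs/2 = 9.6 kHz, folds to fs − 15.6 kHz = 3.6 kHz.
Distinct values: {3.2 kHz, 3.6 kHz, 5.5 kHz}.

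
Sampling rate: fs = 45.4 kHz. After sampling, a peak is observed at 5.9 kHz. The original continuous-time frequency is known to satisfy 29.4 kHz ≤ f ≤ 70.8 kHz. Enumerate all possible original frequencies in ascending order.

39.5 kHz, 51.3 kHz

Frequencies that alias to 5.9 kHz are k·fs ± 5.9 kHz for integer k ≥ 0.
k=0: 5.9 kHz.
k=1: 39.5 kHz, 51.3 kHz.
k=2: 84.9 kHz, 96.7 kHz.
Within [29.4 kHz, 70.8 kHz]: 39.5 kHz, 51.3 kHz.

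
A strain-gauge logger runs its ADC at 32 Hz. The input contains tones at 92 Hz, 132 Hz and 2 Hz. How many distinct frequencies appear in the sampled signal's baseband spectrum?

fs/2 = 16 Hz.
92 Hz mod fs = 28 Hz.
28 Hz > fs/2 = 16 Hz, folds to fs − 28 Hz = 4 Hz.
132 Hz mod fs = 4 Hz.
4 Hz ≤ fs/2 = 16 Hz, appears at 4 Hz.
2 Hz ≤ fs/2 = 16 Hz, passes unchanged.
Distinct values: {2 Hz, 4 Hz} → 2.

2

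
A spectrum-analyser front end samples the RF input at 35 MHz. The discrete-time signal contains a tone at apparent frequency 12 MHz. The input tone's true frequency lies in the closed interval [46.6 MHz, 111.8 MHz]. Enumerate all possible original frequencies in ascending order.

47 MHz, 58 MHz, 82 MHz, 93 MHz

Frequencies that alias to 12 MHz are k·fs ± 12 MHz for integer k ≥ 0.
k=0: 12 MHz.
k=1: 23 MHz, 47 MHz.
k=2: 58 MHz, 82 MHz.
k=3: 93 MHz, 117 MHz.
k=4: 128 MHz, 152 MHz.
Within [46.6 MHz, 111.8 MHz]: 47 MHz, 58 MHz, 82 MHz, 93 MHz.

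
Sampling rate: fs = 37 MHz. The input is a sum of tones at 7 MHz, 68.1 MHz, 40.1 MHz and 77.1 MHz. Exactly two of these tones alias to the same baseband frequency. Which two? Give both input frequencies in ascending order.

fs/2 = 18.5 MHz.
7 MHz ≤ fs/2 = 18.5 MHz, passes unchanged.
68.1 MHz mod fs = 31.1 MHz.
31.1 MHz > fs/2 = 18.5 MHz, folds to fs − 31.1 MHz = 5.9 MHz.
40.1 MHz mod fs = 3.1 MHz.
3.1 MHz ≤ fs/2 = 18.5 MHz, appears at 3.1 MHz.
77.1 MHz mod fs = 3.1 MHz.
3.1 MHz ≤ fs/2 = 18.5 MHz, appears at 3.1 MHz.
40.1 MHz and 77.1 MHz both map to 3.1 MHz.

40.1 MHz, 77.1 MHz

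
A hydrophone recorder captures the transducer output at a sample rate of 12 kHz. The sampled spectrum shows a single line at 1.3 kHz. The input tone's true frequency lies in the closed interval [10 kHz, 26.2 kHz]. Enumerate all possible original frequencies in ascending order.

10.7 kHz, 13.3 kHz, 22.7 kHz, 25.3 kHz

Frequencies that alias to 1.3 kHz are k·fs ± 1.3 kHz for integer k ≥ 0.
k=0: 1.3 kHz.
k=1: 10.7 kHz, 13.3 kHz.
k=2: 22.7 kHz, 25.3 kHz.
k=3: 34.7 kHz, 37.3 kHz.
Within [10 kHz, 26.2 kHz]: 10.7 kHz, 13.3 kHz, 22.7 kHz, 25.3 kHz.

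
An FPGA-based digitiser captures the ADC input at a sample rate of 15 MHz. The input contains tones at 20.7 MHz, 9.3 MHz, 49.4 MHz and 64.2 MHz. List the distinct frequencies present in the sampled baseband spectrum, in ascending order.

4.2 MHz, 4.4 MHz, 5.7 MHz

fs/2 = 7.5 MHz.
20.7 MHz mod fs = 5.7 MHz.
5.7 MHz ≤ fs/2 = 7.5 MHz, appears at 5.7 MHz.
9.3 MHz > fs/2 = 7.5 MHz, folds to fs − 9.3 MHz = 5.7 MHz.
49.4 MHz mod fs = 4.4 MHz.
4.4 MHz ≤ fs/2 = 7.5 MHz, appears at 4.4 MHz.
64.2 MHz mod fs = 4.2 MHz.
4.2 MHz ≤ fs/2 = 7.5 MHz, appears at 4.2 MHz.
Distinct values: {4.2 MHz, 4.4 MHz, 5.7 MHz}.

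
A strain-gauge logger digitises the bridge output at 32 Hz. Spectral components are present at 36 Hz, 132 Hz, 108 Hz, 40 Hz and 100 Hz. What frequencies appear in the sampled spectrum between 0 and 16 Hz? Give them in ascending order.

4 Hz, 8 Hz, 12 Hz

fs/2 = 16 Hz.
36 Hz mod fs = 4 Hz.
4 Hz ≤ fs/2 = 16 Hz, appears at 4 Hz.
132 Hz mod fs = 4 Hz.
4 Hz ≤ fs/2 = 16 Hz, appears at 4 Hz.
108 Hz mod fs = 12 Hz.
12 Hz ≤ fs/2 = 16 Hz, appears at 12 Hz.
40 Hz mod fs = 8 Hz.
8 Hz ≤ fs/2 = 16 Hz, appears at 8 Hz.
100 Hz mod fs = 4 Hz.
4 Hz ≤ fs/2 = 16 Hz, appears at 4 Hz.
Distinct values: {4 Hz, 8 Hz, 12 Hz}.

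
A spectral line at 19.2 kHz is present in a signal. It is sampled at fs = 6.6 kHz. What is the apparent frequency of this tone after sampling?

0.6 kHz

19.2 kHz mod fs = 6 kHz.
6 kHz > fs/2 = 3.3 kHz, folds to fs − 6 kHz = 0.6 kHz.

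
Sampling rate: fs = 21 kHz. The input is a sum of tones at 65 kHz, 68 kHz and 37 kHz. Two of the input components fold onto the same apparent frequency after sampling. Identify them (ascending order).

37 kHz, 68 kHz

fs/2 = 10.5 kHz.
65 kHz mod fs = 2 kHz.
2 kHz ≤ fs/2 = 10.5 kHz, appears at 2 kHz.
68 kHz mod fs = 5 kHz.
5 kHz ≤ fs/2 = 10.5 kHz, appears at 5 kHz.
37 kHz mod fs = 16 kHz.
16 kHz > fs/2 = 10.5 kHz, folds to fs − 16 kHz = 5 kHz.
37 kHz and 68 kHz both map to 5 kHz.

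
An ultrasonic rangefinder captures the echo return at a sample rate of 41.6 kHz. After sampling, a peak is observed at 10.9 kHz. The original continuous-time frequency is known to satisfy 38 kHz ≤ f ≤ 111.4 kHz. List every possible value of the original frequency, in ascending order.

52.5 kHz, 72.3 kHz, 94.1 kHz

Frequencies that alias to 10.9 kHz are k·fs ± 10.9 kHz for integer k ≥ 0.
k=0: 10.9 kHz.
k=1: 30.7 kHz, 52.5 kHz.
k=2: 72.3 kHz, 94.1 kHz.
k=3: 113.9 kHz, 135.7 kHz.
Within [38 kHz, 111.4 kHz]: 52.5 kHz, 72.3 kHz, 94.1 kHz.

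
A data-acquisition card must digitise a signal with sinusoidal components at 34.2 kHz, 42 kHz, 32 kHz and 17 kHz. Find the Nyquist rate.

84 kHz

Highest-frequency component: 42 kHz.
Nyquist rate = 2 × 42 kHz = 84 kHz.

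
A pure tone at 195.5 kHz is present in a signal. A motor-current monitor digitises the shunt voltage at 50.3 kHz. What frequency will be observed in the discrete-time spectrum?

195.5 kHz mod fs = 44.6 kHz.
44.6 kHz > fs/2 = 25.15 kHz, folds to fs − 44.6 kHz = 5.7 kHz.

5.7 kHz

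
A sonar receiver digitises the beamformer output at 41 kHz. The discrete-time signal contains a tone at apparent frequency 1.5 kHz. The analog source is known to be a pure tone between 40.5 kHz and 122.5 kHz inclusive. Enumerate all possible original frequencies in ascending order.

42.5 kHz, 80.5 kHz, 83.5 kHz, 121.5 kHz

Frequencies that alias to 1.5 kHz are k·fs ± 1.5 kHz for integer k ≥ 0.
k=0: 1.5 kHz.
k=1: 39.5 kHz, 42.5 kHz.
k=2: 80.5 kHz, 83.5 kHz.
k=3: 121.5 kHz, 124.5 kHz.
k=4: 162.5 kHz, 165.5 kHz.
Within [40.5 kHz, 122.5 kHz]: 42.5 kHz, 80.5 kHz, 83.5 kHz, 121.5 kHz.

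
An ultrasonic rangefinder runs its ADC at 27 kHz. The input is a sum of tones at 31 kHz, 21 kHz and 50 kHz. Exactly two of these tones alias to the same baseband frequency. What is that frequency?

fs/2 = 13.5 kHz.
31 kHz mod fs = 4 kHz.
4 kHz ≤ fs/2 = 13.5 kHz, appears at 4 kHz.
21 kHz > fs/2 = 13.5 kHz, folds to fs − 21 kHz = 6 kHz.
50 kHz mod fs = 23 kHz.
23 kHz > fs/2 = 13.5 kHz, folds to fs − 23 kHz = 4 kHz.
31 kHz and 50 kHz both map to 4 kHz.

4 kHz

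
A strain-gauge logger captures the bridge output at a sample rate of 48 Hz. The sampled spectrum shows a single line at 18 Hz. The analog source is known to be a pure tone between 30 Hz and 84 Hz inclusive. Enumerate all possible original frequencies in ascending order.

30 Hz, 66 Hz, 78 Hz

Frequencies that alias to 18 Hz are k·fs ± 18 Hz for integer k ≥ 0.
k=0: 18 Hz.
k=1: 30 Hz, 66 Hz.
k=2: 78 Hz, 114 Hz.
k=3: 126 Hz, 162 Hz.
Within [30 Hz, 84 Hz]: 30 Hz, 66 Hz, 78 Hz.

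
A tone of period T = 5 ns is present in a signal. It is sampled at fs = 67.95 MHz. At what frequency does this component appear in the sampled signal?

T = 5 ns → f = 1/T = 200 MHz.
200 MHz mod fs = 64.1 MHz.
64.1 MHz > fs/2 = 33.975 MHz, folds to fs − 64.1 MHz = 3.85 MHz.

3.85 MHz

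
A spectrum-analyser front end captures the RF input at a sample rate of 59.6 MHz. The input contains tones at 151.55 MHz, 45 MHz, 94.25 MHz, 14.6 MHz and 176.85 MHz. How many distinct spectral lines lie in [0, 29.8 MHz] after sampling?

4

fs/2 = 29.8 MHz.
151.55 MHz mod fs = 32.35 MHz.
32.35 MHz > fs/2 = 29.8 MHz, folds to fs − 32.35 MHz = 27.25 MHz.
45 MHz > fs/2 = 29.8 MHz, folds to fs − 45 MHz = 14.6 MHz.
94.25 MHz mod fs = 34.65 MHz.
34.65 MHz > fs/2 = 29.8 MHz, folds to fs − 34.65 MHz = 24.95 MHz.
14.6 MHz ≤ fs/2 = 29.8 MHz, passes unchanged.
176.85 MHz mod fs = 57.65 MHz.
57.65 MHz > fs/2 = 29.8 MHz, folds to fs − 57.65 MHz = 1.95 MHz.
Distinct values: {1.95 MHz, 14.6 MHz, 24.95 MHz, 27.25 MHz} → 4.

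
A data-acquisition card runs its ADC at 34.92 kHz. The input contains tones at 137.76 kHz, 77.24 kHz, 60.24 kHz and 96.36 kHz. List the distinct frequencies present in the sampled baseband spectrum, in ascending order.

1.92 kHz, 7.4 kHz, 8.4 kHz, 9.6 kHz

fs/2 = 17.46 kHz.
137.76 kHz mod fs = 33 kHz.
33 kHz > fs/2 = 17.46 kHz, folds to fs − 33 kHz = 1.92 kHz.
77.24 kHz mod fs = 7.4 kHz.
7.4 kHz ≤ fs/2 = 17.46 kHz, appears at 7.4 kHz.
60.24 kHz mod fs = 25.32 kHz.
25.32 kHz > fs/2 = 17.46 kHz, folds to fs − 25.32 kHz = 9.6 kHz.
96.36 kHz mod fs = 26.52 kHz.
26.52 kHz > fs/2 = 17.46 kHz, folds to fs − 26.52 kHz = 8.4 kHz.
Distinct values: {1.92 kHz, 7.4 kHz, 8.4 kHz, 9.6 kHz}.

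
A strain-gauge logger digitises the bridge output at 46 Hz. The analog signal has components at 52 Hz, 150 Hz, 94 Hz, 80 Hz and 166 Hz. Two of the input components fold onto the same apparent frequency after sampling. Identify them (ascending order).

80 Hz, 150 Hz

fs/2 = 23 Hz.
52 Hz mod fs = 6 Hz.
6 Hz ≤ fs/2 = 23 Hz, appears at 6 Hz.
150 Hz mod fs = 12 Hz.
12 Hz ≤ fs/2 = 23 Hz, appears at 12 Hz.
94 Hz mod fs = 2 Hz.
2 Hz ≤ fs/2 = 23 Hz, appears at 2 Hz.
80 Hz mod fs = 34 Hz.
34 Hz > fs/2 = 23 Hz, folds to fs − 34 Hz = 12 Hz.
166 Hz mod fs = 28 Hz.
28 Hz > fs/2 = 23 Hz, folds to fs − 28 Hz = 18 Hz.
80 Hz and 150 Hz both map to 12 Hz.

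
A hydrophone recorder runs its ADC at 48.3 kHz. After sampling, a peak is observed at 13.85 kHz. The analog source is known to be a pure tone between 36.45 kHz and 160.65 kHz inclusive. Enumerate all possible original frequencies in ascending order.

Frequencies that alias to 13.85 kHz are k·fs ± 13.85 kHz for integer k ≥ 0.
k=0: 13.85 kHz.
k=1: 34.45 kHz, 62.15 kHz.
k=2: 82.75 kHz, 110.45 kHz.
k=3: 131.05 kHz, 158.75 kHz.
k=4: 179.35 kHz, 207.05 kHz.
Within [36.45 kHz, 160.65 kHz]: 62.15 kHz, 82.75 kHz, 110.45 kHz, 131.05 kHz, 158.75 kHz.

62.15 kHz, 82.75 kHz, 110.45 kHz, 131.05 kHz, 158.75 kHz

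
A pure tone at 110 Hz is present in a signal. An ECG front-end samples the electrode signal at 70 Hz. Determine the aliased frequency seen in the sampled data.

110 Hz mod fs = 40 Hz.
40 Hz > fs/2 = 35 Hz, folds to fs − 40 Hz = 30 Hz.

30 Hz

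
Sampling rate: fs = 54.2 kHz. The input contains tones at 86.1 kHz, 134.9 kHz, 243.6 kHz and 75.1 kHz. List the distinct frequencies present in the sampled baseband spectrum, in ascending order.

fs/2 = 27.1 kHz.
86.1 kHz mod fs = 31.9 kHz.
31.9 kHz > fs/2 = 27.1 kHz, folds to fs − 31.9 kHz = 22.3 kHz.
134.9 kHz mod fs = 26.5 kHz.
26.5 kHz ≤ fs/2 = 27.1 kHz, appears at 26.5 kHz.
243.6 kHz mod fs = 26.8 kHz.
26.8 kHz ≤ fs/2 = 27.1 kHz, appears at 26.8 kHz.
75.1 kHz mod fs = 20.9 kHz.
20.9 kHz ≤ fs/2 = 27.1 kHz, appears at 20.9 kHz.
Distinct values: {20.9 kHz, 22.3 kHz, 26.5 kHz, 26.8 kHz}.

20.9 kHz, 22.3 kHz, 26.5 kHz, 26.8 kHz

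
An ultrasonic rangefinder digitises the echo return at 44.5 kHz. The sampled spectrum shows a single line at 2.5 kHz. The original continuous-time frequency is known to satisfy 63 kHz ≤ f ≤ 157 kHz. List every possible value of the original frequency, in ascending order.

Frequencies that alias to 2.5 kHz are k·fs ± 2.5 kHz for integer k ≥ 0.
k=0: 2.5 kHz.
k=1: 42 kHz, 47 kHz.
k=2: 86.5 kHz, 91.5 kHz.
k=3: 131 kHz, 136 kHz.
k=4: 175.5 kHz, 180.5 kHz.
Within [63 kHz, 157 kHz]: 86.5 kHz, 91.5 kHz, 131 kHz, 136 kHz.

86.5 kHz, 91.5 kHz, 131 kHz, 136 kHz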